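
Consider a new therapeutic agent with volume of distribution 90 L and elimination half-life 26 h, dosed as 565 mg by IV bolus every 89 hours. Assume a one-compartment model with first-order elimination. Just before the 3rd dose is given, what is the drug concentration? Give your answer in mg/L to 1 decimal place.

0.6 mg/L

f = (1/2)^(τ/t½) = (1/2)^(89/26) ≈ 0.0932.
C₀ = D/Vd = 565/90 ≈ 6.278 mg/L.
Before the 3rd dose, 2 doses have been given. Superposition: Cmin = C₀·(f + f²).
≈ 6.278 × (0.0932 + 0.0087) ≈ 6.278 × 0.1019 ≈ 0.640 mg/L.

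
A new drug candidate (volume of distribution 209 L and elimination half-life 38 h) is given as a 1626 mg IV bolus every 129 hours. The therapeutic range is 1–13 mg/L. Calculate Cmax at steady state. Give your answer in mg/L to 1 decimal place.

8.6 mg/L

τ/t½ = 129/38 ≈ 3.3947, so fraction remaining f = (1/2)^(129/38) ≈ 0.0951.
At steady state, accumulation factor R = 1/(1 − e^(−kτ)) ≈ 1.1051.
Single-dose peak C₀ = D/Vd = 1626/209 ≈ 7.780 mg/L.
Steady-state peak Cmax,ss = C₀·R ≈ 7.780 × 1.1051 ≈ 8.598 mg/L.
Peak 8.6 mg/L vs MTC 13 mg/L: below toxic threshold.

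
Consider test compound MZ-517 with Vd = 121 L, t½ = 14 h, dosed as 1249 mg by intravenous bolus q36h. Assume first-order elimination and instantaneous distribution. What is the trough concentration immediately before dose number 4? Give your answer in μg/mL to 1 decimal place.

2.1 μg/mL

f = (1/2)^(τ/t½) = (1/2)^(36/14) ≈ 0.1682.
C₀ = D/Vd = 1249/121 ≈ 10.322 μg/mL.
Before the 4th dose, 3 doses have been given. Superposition: Cmin = C₀·(f + f² + … + f^3).
≈ 10.322 × (0.1682 + 0.0283 + 0.0048) ≈ 10.322 × 0.2013 ≈ 2.078 μg/mL.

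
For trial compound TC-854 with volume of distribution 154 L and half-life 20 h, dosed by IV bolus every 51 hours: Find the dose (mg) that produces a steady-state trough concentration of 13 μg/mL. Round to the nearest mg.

τ/t½ = 51/20 ≈ 2.55, so f = (1/2)^(51/20) ≈ 0.170755.
Cmin,ss = (D/Vd)·f/(1−f), so D = Cmin,ss·Vd·(1−f)/f.
D = 13 × 154 × (1−f)/f ≈ 13 × 154 × 4.85634 ≈ 9722.39 mg.

9722 mg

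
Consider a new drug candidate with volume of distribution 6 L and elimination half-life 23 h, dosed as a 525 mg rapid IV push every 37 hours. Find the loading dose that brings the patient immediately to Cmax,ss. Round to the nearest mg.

f = (1/2)^(37/23) ≈ 0.327895; accumulation ratio R = 1/(1−f) ≈ 1.48786.
Loading dose to hit Cmax,ss on first dose: D_load = D_maint·R ≈ 525 × 1.48786 ≈ 781.13 mg.

781 mg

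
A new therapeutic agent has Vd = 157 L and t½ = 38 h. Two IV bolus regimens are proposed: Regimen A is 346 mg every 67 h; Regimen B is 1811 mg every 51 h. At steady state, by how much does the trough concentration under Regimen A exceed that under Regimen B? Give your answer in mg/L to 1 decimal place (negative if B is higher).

Regimen A: f = (1/2)^(67/38) ≈ 0.2946; Cmin,ss = (346/157)·f/(1−f) ≈ 0.920 mg/L.
Regimen B: f = (1/2)^(51/38) ≈ 0.3944; Cmin,ss = (1811/157)·f/(1−f) ≈ 7.512 mg/L.
Difference ≈ 0.920 − 7.512 ≈ -6.592 mg/L.

-6.6 mg/L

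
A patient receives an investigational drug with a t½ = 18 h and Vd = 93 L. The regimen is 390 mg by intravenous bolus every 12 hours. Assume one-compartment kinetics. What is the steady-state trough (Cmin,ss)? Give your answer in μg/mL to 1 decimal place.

7.1 μg/mL

τ/t½ = 12/18 ≈ 0.66667, so fraction remaining f = (1/2)^(12/18) ≈ 0.6300.
Single-dose peak C₀ = D/Vd = 390/93 ≈ 4.194 μg/mL.
Steady-state trough Cmin,ss = C₀·f/(1−f) ≈ 4.194 × 0.6300/0.3700 ≈ 7.141 μg/mL.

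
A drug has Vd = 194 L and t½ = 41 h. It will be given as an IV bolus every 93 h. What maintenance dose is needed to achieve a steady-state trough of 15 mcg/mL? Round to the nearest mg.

11109 mg

τ/t½ = 93/41 ≈ 2.2683, so f = (1/2)^(93/41) ≈ 0.207575.
Cmin,ss = (D/Vd)·f/(1−f), so D = Cmin,ss·Vd·(1−f)/f.
D = 15 × 194 × (1−f)/f ≈ 15 × 194 × 3.81754 ≈ 11109.04 mg.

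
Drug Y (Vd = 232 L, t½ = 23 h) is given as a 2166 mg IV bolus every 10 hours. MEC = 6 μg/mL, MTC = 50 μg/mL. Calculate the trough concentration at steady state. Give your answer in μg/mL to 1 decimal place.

k = ln2/t½ = ln2/23 ≈ 0.030137 h⁻¹; fraction remaining f = e^(−kτ) = e^(−0.030137×10) ≈ 0.7398.
Accumulation ratio R = 1/(1 − f) ≈ 1/0.2602 ≈ 3.8432.
Each bolus raises the concentration by D/Vd = 2166/232 ≈ 9.336 μg/mL.
Cmax,ss = C₀/(1 − f) ≈ 9.336/0.2602 ≈ 35.880 μg/mL.
One interval later, Cmin,ss = Cmax,ss·e^(−kτ) ≈ 35.880 × 0.7398 ≈ 26.544 μg/mL.
Trough 26.5 μg/mL vs MEC 6 μg/mL: adequate.

26.5 μg/mL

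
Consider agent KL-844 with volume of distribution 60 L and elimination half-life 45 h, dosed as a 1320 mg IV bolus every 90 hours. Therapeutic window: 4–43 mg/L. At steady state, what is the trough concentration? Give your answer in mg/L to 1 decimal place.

τ = 90 h = 2 half-lives, so f = (1/2)^2 = 0.25.
At steady state, R = 1/(1 − 0.25) = 4/3.
Single-dose peak C₀ = D/Vd = 1320/60 = 22 mg/L.
Steady-state peak Cmax,ss = C₀·R = 22 × 4/3 ≈ 29.333 mg/L.
Steady-state trough Cmin,ss = Cmax,ss·f ≈ 29.333 × 0.25 ≈ 7.333 mg/L.
Trough 7.3 mg/L vs MEC 4 mg/L: adequate.

7.3 mg/L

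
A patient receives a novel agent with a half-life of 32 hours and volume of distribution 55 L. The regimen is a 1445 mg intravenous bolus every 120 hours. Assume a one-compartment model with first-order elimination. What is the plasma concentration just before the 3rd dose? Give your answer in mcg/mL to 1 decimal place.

f = (1/2)^(τ/t½) = (1/2)^(120/32) ≈ 0.0743.
C₀ = D/Vd = 1445/55 ≈ 26.273 mcg/mL.
Before the 3rd dose, 2 doses have been given. Superposition: Cmin = C₀·(f + f²).
≈ 26.273 × (0.0743 + 0.0055) ≈ 26.273 × 0.0798 ≈ 2.097 mcg/mL.

2.1 mcg/mL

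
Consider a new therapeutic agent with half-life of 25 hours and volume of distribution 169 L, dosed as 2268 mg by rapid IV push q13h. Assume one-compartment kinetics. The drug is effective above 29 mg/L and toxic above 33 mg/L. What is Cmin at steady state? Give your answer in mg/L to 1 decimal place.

τ/t½ = 13/25 ≈ 0.52, so fraction remaining f = (1/2)^(13/25) ≈ 0.6974.
Single-dose peak C₀ = D/Vd = 2268/169 ≈ 13.420 mg/L.
Steady-state trough Cmin,ss = C₀·f/(1−f) ≈ 13.420 × 0.6974/0.3026 ≈ 30.929 mg/L.
Trough 30.9 mg/L vs MEC 29 mg/L: adequate.

30.9 mg/L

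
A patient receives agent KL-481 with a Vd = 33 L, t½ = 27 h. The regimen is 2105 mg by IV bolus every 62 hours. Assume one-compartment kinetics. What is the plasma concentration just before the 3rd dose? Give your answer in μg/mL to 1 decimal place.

15.6 μg/mL

f = (1/2)^(τ/t½) = (1/2)^(62/27) ≈ 0.2036.
C₀ = D/Vd = 2105/33 ≈ 63.788 μg/mL.
Before the 3rd dose, 2 doses have been given. Superposition: Cmin = C₀·(f + f²).
≈ 63.788 × (0.2036 + 0.0415) ≈ 63.788 × 0.2451 ≈ 15.634 μg/mL.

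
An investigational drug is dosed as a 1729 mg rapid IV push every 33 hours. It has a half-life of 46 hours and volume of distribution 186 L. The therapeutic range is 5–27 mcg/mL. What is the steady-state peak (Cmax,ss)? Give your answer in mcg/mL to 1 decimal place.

23.7 mcg/mL

τ/t½ = 33/46 ≈ 0.71739, so fraction remaining f = (1/2)^(33/46) ≈ 0.6082.
Accumulation ratio R = 1/(1 − f) ≈ 1/0.3918 ≈ 2.5523.
Single-dose peak C₀ = D/Vd = 1729/186 ≈ 9.296 mcg/mL.
Cmax,ss = C₀/(1 − f) ≈ 9.296/0.3918 ≈ 23.726 mcg/mL.
Peak 23.7 mcg/mL vs MTC 27 mcg/mL: below toxic threshold.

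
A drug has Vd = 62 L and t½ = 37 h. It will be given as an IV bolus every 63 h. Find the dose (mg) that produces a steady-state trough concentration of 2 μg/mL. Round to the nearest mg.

280 mg

τ/t½ = 63/37 ≈ 1.7027, so f = (1/2)^(63/37) ≈ 0.307210.
Cmin,ss = (D/Vd)·f/(1−f), so D = Cmin,ss·Vd·(1−f)/f.
D = 2 × 62 × (1−f)/f ≈ 2 × 62 × 2.25510 ≈ 279.63 mg.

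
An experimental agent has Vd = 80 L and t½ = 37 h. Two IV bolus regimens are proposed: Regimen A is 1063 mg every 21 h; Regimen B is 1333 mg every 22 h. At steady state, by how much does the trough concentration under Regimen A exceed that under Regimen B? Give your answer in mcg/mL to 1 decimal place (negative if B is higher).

Regimen A: f = (1/2)^(21/37) ≈ 0.6748; Cmin,ss = (1063/80)·f/(1−f) ≈ 27.572 mcg/mL.
Regimen B: f = (1/2)^(22/37) ≈ 0.6622; Cmin,ss = (1333/80)·f/(1−f) ≈ 32.664 mcg/mL.
Difference ≈ 27.572 − 32.664 ≈ -5.092 mcg/mL.

-5.1 mcg/mL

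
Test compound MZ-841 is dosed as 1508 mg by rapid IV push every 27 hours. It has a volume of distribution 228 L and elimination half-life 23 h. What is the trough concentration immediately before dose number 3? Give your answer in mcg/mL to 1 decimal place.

f = (1/2)^(τ/t½) = (1/2)^(27/23) ≈ 0.4432.
C₀ = D/Vd = 1508/228 ≈ 6.614 mcg/mL.
Before the 3rd dose, 2 doses have been given. Superposition: Cmin = C₀·(f + f²).
≈ 6.614 × (0.4432 + 0.1964) ≈ 6.614 × 0.6396 ≈ 4.230 mcg/mL.

4.2 mcg/mL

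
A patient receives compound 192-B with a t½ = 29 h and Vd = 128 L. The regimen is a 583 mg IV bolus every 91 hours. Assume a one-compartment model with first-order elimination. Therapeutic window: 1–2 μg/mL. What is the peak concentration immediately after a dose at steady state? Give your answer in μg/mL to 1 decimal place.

5.1 μg/mL

τ/t½ = 91/29 ≈ 3.1379, so fraction remaining f = (1/2)^(91/29) ≈ 0.1136.
At steady state, accumulation factor R = 1/(1 − e^(−kτ)) ≈ 1.1282.
Each bolus raises the concentration by D/Vd = 583/128 ≈ 4.555 μg/mL.
Steady-state peak Cmax,ss = C₀·R ≈ 4.555 × 1.1282 ≈ 5.139 μg/mL.
Peak 5.1 μg/mL vs MTC 2 μg/mL: exceeds toxic threshold.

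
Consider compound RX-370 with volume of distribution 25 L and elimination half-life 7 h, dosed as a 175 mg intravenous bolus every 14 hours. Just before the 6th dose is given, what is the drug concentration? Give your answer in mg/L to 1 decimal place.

2.3 mg/L

f = (1/2)^(τ/t½) = (1/2)^(14/7) ≈ 0.2500.
C₀ = D/Vd = 175/25 ≈ 7.000 mg/L.
Before the 6th dose, 5 doses have been given. Superposition: Cmin = C₀·(f + f² + … + f^5).
≈ 7.000 × (0.2500 + 0.0625 + 0.0156 + 0.0039 + 0.0010) ≈ 7.000 × 0.3330 ≈ 2.331 mg/L.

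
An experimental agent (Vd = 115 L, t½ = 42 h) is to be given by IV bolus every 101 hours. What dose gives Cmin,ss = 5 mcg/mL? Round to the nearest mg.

2470 mg

τ/t½ = 101/42 ≈ 2.4048, so f = (1/2)^(101/42) ≈ 0.188840.
Cmin,ss = (D/Vd)·f/(1−f), so D = Cmin,ss·Vd·(1−f)/f.
D = 5 × 115 × (1−f)/f ≈ 5 × 115 × 4.29549 ≈ 2469.91 mg.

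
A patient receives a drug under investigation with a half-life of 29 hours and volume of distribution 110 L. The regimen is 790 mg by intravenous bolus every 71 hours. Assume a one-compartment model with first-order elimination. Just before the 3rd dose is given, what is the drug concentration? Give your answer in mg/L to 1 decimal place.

f = (1/2)^(τ/t½) = (1/2)^(71/29) ≈ 0.1832.
C₀ = D/Vd = 790/110 ≈ 7.182 mg/L.
Before the 3rd dose, 2 doses have been given. Superposition: Cmin = C₀·(f + f²).
≈ 7.182 × (0.1832 + 0.0336) ≈ 7.182 × 0.2168 ≈ 1.557 mg/L.

1.6 mg/L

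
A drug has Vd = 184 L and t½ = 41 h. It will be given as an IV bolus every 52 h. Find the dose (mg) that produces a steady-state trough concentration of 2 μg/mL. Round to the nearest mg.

τ/t½ = 52/41 ≈ 1.2683, so f = (1/2)^(52/41) ≈ 0.415151.
Cmin,ss = (D/Vd)·f/(1−f), so D = Cmin,ss·Vd·(1−f)/f.
D = 2 × 184 × (1−f)/f ≈ 2 × 184 × 1.40876 ≈ 518.42 mg.

518 mg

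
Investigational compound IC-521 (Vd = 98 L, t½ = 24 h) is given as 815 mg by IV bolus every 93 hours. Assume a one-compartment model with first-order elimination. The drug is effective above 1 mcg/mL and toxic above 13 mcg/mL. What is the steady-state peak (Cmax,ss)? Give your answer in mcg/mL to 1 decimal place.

8.9 mcg/mL

τ/t½ = 93/24 ≈ 3.875, so fraction remaining f = (1/2)^(93/24) ≈ 0.0682.
Accumulation ratio R = 1/(1 − f) ≈ 1/0.9318 ≈ 1.0732.
Each bolus raises the concentration by D/Vd = 815/98 ≈ 8.316 mcg/mL.
Steady-state peak Cmax,ss = C₀·R ≈ 8.316 × 1.0732 ≈ 8.925 mcg/mL.
Peak 8.9 mcg/mL vs MTC 13 mcg/mL: below toxic threshold.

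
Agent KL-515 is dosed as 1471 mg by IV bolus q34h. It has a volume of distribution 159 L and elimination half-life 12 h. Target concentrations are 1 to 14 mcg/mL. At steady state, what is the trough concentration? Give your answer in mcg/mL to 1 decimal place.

k = ln2/t½ = ln2/12 ≈ 0.057762 h⁻¹; fraction remaining f = e^(−kτ) = e^(−0.057762×34) ≈ 0.1403.
At steady state, accumulation factor R = 1/(1 − e^(−kτ)) ≈ 1.1632.
Each bolus raises the concentration by D/Vd = 1471/159 ≈ 9.252 mcg/mL.
Steady-state peak Cmax,ss = C₀·R ≈ 9.252 × 1.1632 ≈ 10.762 mcg/mL.
One interval later, Cmin,ss = Cmax,ss·e^(−kτ) ≈ 10.762 × 0.1403 ≈ 1.510 mcg/mL.
Trough 1.5 mcg/mL vs MEC 1 mcg/mL: adequate.

1.5 mcg/mL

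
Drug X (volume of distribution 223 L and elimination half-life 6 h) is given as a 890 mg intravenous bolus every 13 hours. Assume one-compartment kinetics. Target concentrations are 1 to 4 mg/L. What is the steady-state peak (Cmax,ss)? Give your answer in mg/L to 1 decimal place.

5.1 mg/L

τ/t½ = 13/6 ≈ 2.1667, so fraction remaining f = (1/2)^(13/6) ≈ 0.2227.
At steady state, accumulation factor R = 1/(1 − e^(−kτ)) ≈ 1.2865.
Each bolus raises the concentration by D/Vd = 890/223 ≈ 3.991 mg/L.
Steady-state peak Cmax,ss = C₀·R ≈ 3.991 × 1.2865 ≈ 5.134 mg/L.
Peak 5.1 mg/L vs MTC 4 mg/L: exceeds toxic threshold.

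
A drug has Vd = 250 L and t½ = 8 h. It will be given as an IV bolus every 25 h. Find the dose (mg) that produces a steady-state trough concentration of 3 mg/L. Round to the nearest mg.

5793 mg

τ/t½ = 25/8 ≈ 3.125, so f = (1/2)^(25/8) ≈ 0.114626.
Cmin,ss = (D/Vd)·f/(1−f), so D = Cmin,ss·Vd·(1−f)/f.
D = 3 × 250 × (1−f)/f ≈ 3 × 250 × 7.72402 ≈ 5793.02 mg.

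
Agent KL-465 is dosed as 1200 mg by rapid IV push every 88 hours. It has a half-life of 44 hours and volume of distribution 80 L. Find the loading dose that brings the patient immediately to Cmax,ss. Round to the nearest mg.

1600 mg

f = (1/2)^(88/44) ≈ 0.250000; accumulation ratio R = 1/(1−f) ≈ 1.33333.
Loading dose to hit Cmax,ss on first dose: D_load = D_maint·R ≈ 1200 × 1.33333 ≈ 1600.00 mg.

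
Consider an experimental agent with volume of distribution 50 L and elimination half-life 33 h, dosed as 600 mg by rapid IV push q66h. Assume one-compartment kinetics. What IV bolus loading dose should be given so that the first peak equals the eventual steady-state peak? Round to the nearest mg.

800 mg

f = (1/2)^(66/33) ≈ 0.250000; accumulation ratio R = 1/(1−f) ≈ 1.33333.
Loading dose to hit Cmax,ss on first dose: D_load = D_maint·R ≈ 600 × 1.33333 ≈ 800.00 mg.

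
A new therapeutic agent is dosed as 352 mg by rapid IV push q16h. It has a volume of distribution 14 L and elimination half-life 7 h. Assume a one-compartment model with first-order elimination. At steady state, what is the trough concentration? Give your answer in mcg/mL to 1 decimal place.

6.5 mcg/mL

k = ln2/t½ = ln2/7 ≈ 0.099021 h⁻¹; fraction remaining f = e^(−kτ) = e^(−0.099021×16) ≈ 0.2051.
At steady state, accumulation factor R = 1/(1 − e^(−kτ)) ≈ 1.2580.
Single-dose peak C₀ = D/Vd = 352/14 ≈ 25.143 mcg/mL.
Steady-state peak Cmax,ss = C₀·R ≈ 25.143 × 1.2580 ≈ 31.630 mcg/mL.
Steady-state trough Cmin,ss = Cmax,ss·f ≈ 31.630 × 0.2051 ≈ 6.487 mcg/mL.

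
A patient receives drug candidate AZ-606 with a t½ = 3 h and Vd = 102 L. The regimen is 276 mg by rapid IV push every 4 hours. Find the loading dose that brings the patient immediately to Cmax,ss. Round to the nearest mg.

458 mg

f = (1/2)^(4/3) ≈ 0.396850; accumulation ratio R = 1/(1−f) ≈ 1.65796.
Loading dose to hit Cmax,ss on first dose: D_load = D_maint·R ≈ 276 × 1.65796 ≈ 457.60 mg.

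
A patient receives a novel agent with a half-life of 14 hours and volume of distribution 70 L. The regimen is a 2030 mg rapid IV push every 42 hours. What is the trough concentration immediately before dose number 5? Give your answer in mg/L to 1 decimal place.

4.1 mg/L

f = (1/2)^(τ/t½) = (1/2)^(42/14) ≈ 0.1250.
C₀ = D/Vd = 2030/70 ≈ 29.000 mg/L.
Before the 5th dose, 4 doses have been given. Superposition: Cmin = C₀·(f + f² + … + f^4).
≈ 29.000 × (0.1250 + 0.0156 + 0.0020 + 0.0002) ≈ 29.000 × 0.1428 ≈ 4.141 mg/L.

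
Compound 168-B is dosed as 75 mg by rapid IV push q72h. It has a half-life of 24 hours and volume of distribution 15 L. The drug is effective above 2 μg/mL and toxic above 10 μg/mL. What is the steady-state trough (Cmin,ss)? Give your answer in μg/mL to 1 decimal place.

0.7 μg/mL

The dosing interval is 3 half-lives, so f = 2^(−3) = 0.125.
Accumulation ratio R = 1/(1 − f) = 1/0.875 = 8/7.
Single-dose peak C₀ = D/Vd = 75/15 = 5 μg/mL.
Steady-state peak Cmax,ss = C₀·R = 5 × 8/7 ≈ 5.714 μg/mL.
Steady-state trough Cmin,ss = Cmax,ss·f ≈ 5.714 × 0.125 ≈ 0.714 μg/mL.
Trough 0.7 μg/mL vs MEC 2 μg/mL: subtherapeutic.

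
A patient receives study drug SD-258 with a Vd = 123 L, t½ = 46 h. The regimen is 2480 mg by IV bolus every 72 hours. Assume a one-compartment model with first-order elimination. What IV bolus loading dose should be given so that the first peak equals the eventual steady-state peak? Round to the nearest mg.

f = (1/2)^(72/46) ≈ 0.337927; accumulation ratio R = 1/(1−f) ≈ 1.51041.
Loading dose to hit Cmax,ss on first dose: D_load = D_maint·R ≈ 2480 × 1.51041 ≈ 3745.82 mg.

3746 mg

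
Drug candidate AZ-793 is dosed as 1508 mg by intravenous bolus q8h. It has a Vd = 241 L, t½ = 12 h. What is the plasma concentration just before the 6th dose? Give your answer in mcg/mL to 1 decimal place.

9.6 mcg/mL

f = (1/2)^(τ/t½) = (1/2)^(8/12) ≈ 0.6300.
C₀ = D/Vd = 1508/241 ≈ 6.257 mcg/mL.
Before the 6th dose, 5 doses have been given. Superposition: Cmin = C₀·(f + f² + … + f^5).
≈ 6.257 × (0.6300 + 0.3969 + 0.2500 + 0.1575 + 0.0992) ≈ 6.257 × 1.5336 ≈ 9.596 mcg/mL.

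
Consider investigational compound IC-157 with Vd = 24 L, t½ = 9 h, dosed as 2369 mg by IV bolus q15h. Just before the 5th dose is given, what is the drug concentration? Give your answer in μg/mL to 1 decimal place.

f = (1/2)^(τ/t½) = (1/2)^(15/9) ≈ 0.3150.
C₀ = D/Vd = 2369/24 ≈ 98.708 μg/mL.
Before the 5th dose, 4 doses have been given. Superposition: Cmin = C₀·(f + f² + … + f^4).
≈ 98.708 × (0.3150 + 0.0992 + 0.0313 + 0.0098) ≈ 98.708 × 0.4553 ≈ 44.942 μg/mL.

44.9 μg/mL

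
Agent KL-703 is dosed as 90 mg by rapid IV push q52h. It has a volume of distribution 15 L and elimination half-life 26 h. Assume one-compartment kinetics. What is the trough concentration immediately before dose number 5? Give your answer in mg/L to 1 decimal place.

f = (1/2)^(τ/t½) = (1/2)^(52/26) ≈ 0.2500.
C₀ = D/Vd = 90/15 ≈ 6.000 mg/L.
Before the 5th dose, 4 doses have been given. Superposition: Cmin = C₀·(f + f² + … + f^4).
≈ 6.000 × (0.2500 + 0.0625 + 0.0156 + 0.0039) ≈ 6.000 × 0.3320 ≈ 1.992 mg/L.

2.0 mg/L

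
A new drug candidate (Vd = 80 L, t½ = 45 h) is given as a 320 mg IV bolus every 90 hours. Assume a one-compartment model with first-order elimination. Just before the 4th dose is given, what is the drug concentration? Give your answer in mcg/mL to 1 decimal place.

f = (1/2)^(τ/t½) = (1/2)^(90/45) ≈ 0.2500.
C₀ = D/Vd = 320/80 ≈ 4.000 mcg/mL.
Before the 4th dose, 3 doses have been given. Superposition: Cmin = C₀·(f + f² + … + f^3).
≈ 4.000 × (0.2500 + 0.0625 + 0.0156) ≈ 4.000 × 0.3281 ≈ 1.312 mcg/mL.

1.3 mcg/mL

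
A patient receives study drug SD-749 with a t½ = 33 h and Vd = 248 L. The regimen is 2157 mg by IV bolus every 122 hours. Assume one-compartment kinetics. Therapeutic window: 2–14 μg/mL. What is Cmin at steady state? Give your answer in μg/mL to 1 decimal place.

0.7 μg/mL

τ/t½ = 122/33 ≈ 3.697, so fraction remaining f = (1/2)^(122/33) ≈ 0.0771.
Accumulation ratio R = 1/(1 − f) ≈ 1/0.9229 ≈ 1.0835.
Each bolus raises the concentration by D/Vd = 2157/248 ≈ 8.698 μg/mL.
Cmax,ss = C₀/(1 − f) ≈ 8.698/0.9229 ≈ 9.425 μg/mL.
One interval later, Cmin,ss = Cmax,ss·e^(−kτ) ≈ 9.425 × 0.0771 ≈ 0.727 μg/mL.
Trough 0.7 μg/mL vs MEC 2 μg/mL: subtherapeutic.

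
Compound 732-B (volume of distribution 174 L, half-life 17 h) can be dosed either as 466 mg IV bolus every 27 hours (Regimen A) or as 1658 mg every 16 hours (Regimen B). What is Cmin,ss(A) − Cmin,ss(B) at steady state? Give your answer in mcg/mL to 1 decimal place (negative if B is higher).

Regimen A: f = (1/2)^(27/17) ≈ 0.3326; Cmin,ss = (466/174)·f/(1−f) ≈ 1.335 mcg/mL.
Regimen B: f = (1/2)^(16/17) ≈ 0.5208; Cmin,ss = (1658/174)·f/(1−f) ≈ 10.356 mcg/mL.
Difference ≈ 1.335 − 10.356 ≈ -9.021 mcg/mL.

-9.0 mcg/mL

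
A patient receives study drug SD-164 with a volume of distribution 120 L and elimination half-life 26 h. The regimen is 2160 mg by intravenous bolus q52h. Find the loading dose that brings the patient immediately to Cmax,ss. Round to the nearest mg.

2880 mg

f = (1/2)^(52/26) ≈ 0.250000; accumulation ratio R = 1/(1−f) ≈ 1.33333.
Loading dose to hit Cmax,ss on first dose: D_load = D_maint·R ≈ 2160 × 1.33333 ≈ 2879.99 mg.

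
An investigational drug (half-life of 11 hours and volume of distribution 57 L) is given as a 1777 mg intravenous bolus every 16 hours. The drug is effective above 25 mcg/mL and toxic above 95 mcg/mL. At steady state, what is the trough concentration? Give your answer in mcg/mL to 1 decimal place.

17.9 mcg/mL

τ/t½ = 16/11 ≈ 1.4545, so fraction remaining f = (1/2)^(16/11) ≈ 0.3649.
Single-dose peak C₀ = D/Vd = 1777/57 ≈ 31.175 mcg/mL.
Steady-state trough Cmin,ss = C₀·f/(1−f) ≈ 31.175 × 0.3649/0.6351 ≈ 17.912 mcg/mL.
Trough 17.9 mcg/mL vs MEC 25 mcg/mL: subtherapeutic.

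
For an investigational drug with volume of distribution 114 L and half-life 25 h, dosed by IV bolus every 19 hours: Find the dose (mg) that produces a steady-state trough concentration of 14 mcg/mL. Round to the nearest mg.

τ/t½ = 19/25 ≈ 0.76, so f = (1/2)^(19/25) ≈ 0.590496.
Cmin,ss = (D/Vd)·f/(1−f), so D = Cmin,ss·Vd·(1−f)/f.
D = 14 × 114 × (1−f)/f ≈ 14 × 114 × 0.69349 ≈ 1106.81 mg.

1107 mg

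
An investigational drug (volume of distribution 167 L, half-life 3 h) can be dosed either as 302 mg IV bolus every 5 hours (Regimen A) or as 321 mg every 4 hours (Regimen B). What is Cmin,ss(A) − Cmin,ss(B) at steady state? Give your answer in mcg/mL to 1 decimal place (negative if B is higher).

Regimen A: f = (1/2)^(5/3) ≈ 0.3150; Cmin,ss = (302/167)·f/(1−f) ≈ 0.832 mcg/mL.
Regimen B: f = (1/2)^(4/3) ≈ 0.3969; Cmin,ss = (321/167)·f/(1−f) ≈ 1.265 mcg/mL.
Difference ≈ 0.832 − 1.265 ≈ -0.433 mcg/mL.

-0.4 mcg/mL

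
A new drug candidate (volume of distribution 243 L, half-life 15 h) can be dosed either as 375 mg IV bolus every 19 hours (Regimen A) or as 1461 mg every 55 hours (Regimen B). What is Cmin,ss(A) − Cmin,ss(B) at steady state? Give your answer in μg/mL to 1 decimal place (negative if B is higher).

Regimen A: f = (1/2)^(19/15) ≈ 0.4156; Cmin,ss = (375/243)·f/(1−f) ≈ 1.097 μg/mL.
Regimen B: f = (1/2)^(55/15) ≈ 0.0787; Cmin,ss = (1461/243)·f/(1−f) ≈ 0.514 μg/mL.
Difference ≈ 1.097 − 0.514 ≈ 0.583 μg/mL.

0.6 μg/mL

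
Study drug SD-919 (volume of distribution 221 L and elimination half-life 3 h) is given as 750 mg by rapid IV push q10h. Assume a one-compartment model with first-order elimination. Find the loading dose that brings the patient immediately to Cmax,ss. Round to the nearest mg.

833 mg

f = (1/2)^(10/3) ≈ 0.099213; accumulation ratio R = 1/(1−f) ≈ 1.11014.
Loading dose to hit Cmax,ss on first dose: D_load = D_maint·R ≈ 750 × 1.11014 ≈ 832.60 mg.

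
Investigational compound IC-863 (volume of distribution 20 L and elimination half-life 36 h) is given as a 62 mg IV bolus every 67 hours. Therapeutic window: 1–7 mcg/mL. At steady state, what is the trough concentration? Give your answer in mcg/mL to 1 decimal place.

1.2 mcg/mL

Over one 67-h interval, 67/36 ≈ 1.8611 half-lives elapse, leaving f ≈ 0.2753 of each dose.
Accumulation ratio R = 1/(1 − f) ≈ 1/0.7247 ≈ 1.3799.
Single-dose peak C₀ = D/Vd = 62/20 ≈ 3.100 mcg/mL.
Steady-state peak Cmax,ss = C₀·R ≈ 3.100 × 1.3799 ≈ 4.278 mcg/mL.
Steady-state trough Cmin,ss = Cmax,ss·f ≈ 4.278 × 0.2753 ≈ 1.178 mcg/mL.
Trough 1.2 mcg/mL vs MEC 1 mcg/mL: adequate.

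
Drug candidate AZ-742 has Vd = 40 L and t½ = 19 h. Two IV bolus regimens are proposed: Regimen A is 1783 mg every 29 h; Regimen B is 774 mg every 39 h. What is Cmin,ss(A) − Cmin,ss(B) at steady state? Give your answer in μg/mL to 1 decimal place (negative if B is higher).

17.6 μg/mL

Regimen A: f = (1/2)^(29/19) ≈ 0.3472; Cmin,ss = (1783/40)·f/(1−f) ≈ 23.708 μg/mL.
Regimen B: f = (1/2)^(39/19) ≈ 0.2410; Cmin,ss = (774/40)·f/(1−f) ≈ 6.144 μg/mL.
Difference ≈ 23.708 − 6.144 ≈ 17.564 μg/mL.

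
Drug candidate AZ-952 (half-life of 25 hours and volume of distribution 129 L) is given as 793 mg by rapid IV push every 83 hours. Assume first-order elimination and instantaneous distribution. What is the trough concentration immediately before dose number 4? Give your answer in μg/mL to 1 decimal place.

0.7 μg/mL

f = (1/2)^(τ/t½) = (1/2)^(83/25) ≈ 0.1001.
C₀ = D/Vd = 793/129 ≈ 6.147 μg/mL.
Before the 4th dose, 3 doses have been given. Superposition: Cmin = C₀·(f + f² + … + f^3).
≈ 6.147 × (0.1001 + 0.0100 + 0.0010) ≈ 6.147 × 0.1111 ≈ 0.683 μg/mL.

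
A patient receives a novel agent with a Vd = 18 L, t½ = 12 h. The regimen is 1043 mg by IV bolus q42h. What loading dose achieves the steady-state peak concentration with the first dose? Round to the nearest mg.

f = (1/2)^(42/12) ≈ 0.088388; accumulation ratio R = 1/(1−f) ≈ 1.09696.
Loading dose to hit Cmax,ss on first dose: D_load = D_maint·R ≈ 1043 × 1.09696 ≈ 1144.13 mg.

1144 mg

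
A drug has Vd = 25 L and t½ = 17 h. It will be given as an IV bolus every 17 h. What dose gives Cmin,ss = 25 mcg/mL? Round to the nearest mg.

625 mg

τ/t½ = 17/17 ≈ 1, so f = (1/2)^(17/17) ≈ 0.500000.
Cmin,ss = (D/Vd)·f/(1−f), so D = Cmin,ss·Vd·(1−f)/f.
D = 25 × 25 × (1−f)/f ≈ 25 × 25 × 1.00000 ≈ 625.00 mg.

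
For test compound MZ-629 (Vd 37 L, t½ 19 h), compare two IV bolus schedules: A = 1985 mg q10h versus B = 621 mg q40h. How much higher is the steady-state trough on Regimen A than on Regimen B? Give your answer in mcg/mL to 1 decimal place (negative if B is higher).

Regimen A: f = (1/2)^(10/19) ≈ 0.6943; Cmin,ss = (1985/37)·f/(1−f) ≈ 121.846 mcg/mL.
Regimen B: f = (1/2)^(40/19) ≈ 0.2324; Cmin,ss = (621/37)·f/(1−f) ≈ 5.081 mcg/mL.
Difference ≈ 121.846 − 5.081 ≈ 116.765 mcg/mL.

116.8 mcg/mL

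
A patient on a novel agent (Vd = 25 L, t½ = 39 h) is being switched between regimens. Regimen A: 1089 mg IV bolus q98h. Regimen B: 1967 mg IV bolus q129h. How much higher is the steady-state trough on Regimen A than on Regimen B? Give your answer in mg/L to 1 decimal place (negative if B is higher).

0.4 mg/L

Regimen A: f = (1/2)^(98/39) ≈ 0.1752; Cmin,ss = (1089/25)·f/(1−f) ≈ 9.253 mg/L.
Regimen B: f = (1/2)^(129/39) ≈ 0.1010; Cmin,ss = (1967/25)·f/(1−f) ≈ 8.839 mg/L.
Difference ≈ 9.253 − 8.839 ≈ 0.414 mg/L.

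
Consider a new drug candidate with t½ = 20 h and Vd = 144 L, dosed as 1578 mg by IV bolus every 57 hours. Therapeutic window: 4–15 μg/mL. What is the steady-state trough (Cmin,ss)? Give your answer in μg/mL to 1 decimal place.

k = ln2/t½ = ln2/20 ≈ 0.034657 h⁻¹; fraction remaining f = e^(−kτ) = e^(−0.034657×57) ≈ 0.1387.
Accumulation ratio R = 1/(1 − f) ≈ 1/0.8613 ≈ 1.1610.
Single-dose peak C₀ = D/Vd = 1578/144 ≈ 10.958 μg/mL.
Steady-state peak Cmax,ss = C₀·R ≈ 10.958 × 1.1610 ≈ 12.722 μg/mL.
One interval later, Cmin,ss = Cmax,ss·e^(−kτ) ≈ 12.722 × 0.1387 ≈ 1.765 μg/mL.
Trough 1.8 μg/mL vs MEC 4 μg/mL: subtherapeutic.

1.8 μg/mL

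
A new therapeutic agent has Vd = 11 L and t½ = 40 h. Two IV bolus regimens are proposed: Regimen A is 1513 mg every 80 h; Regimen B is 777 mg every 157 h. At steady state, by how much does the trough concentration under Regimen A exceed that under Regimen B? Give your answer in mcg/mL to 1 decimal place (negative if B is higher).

40.9 mcg/mL

Regimen A: f = (1/2)^(80/40) ≈ 0.2500; Cmin,ss = (1513/11)·f/(1−f) ≈ 45.848 mcg/mL.
Regimen B: f = (1/2)^(157/40) ≈ 0.0658; Cmin,ss = (777/11)·f/(1−f) ≈ 4.975 mcg/mL.
Difference ≈ 45.848 − 4.975 ≈ 40.873 mcg/mL.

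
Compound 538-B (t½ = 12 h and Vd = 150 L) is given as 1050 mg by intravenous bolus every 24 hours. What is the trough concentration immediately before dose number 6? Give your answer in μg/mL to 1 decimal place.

2.3 μg/mL

f = (1/2)^(τ/t½) = (1/2)^(24/12) ≈ 0.2500.
C₀ = D/Vd = 1050/150 ≈ 7.000 μg/mL.
Before the 6th dose, 5 doses have been given. Superposition: Cmin = C₀·(f + f² + … + f^5).
≈ 7.000 × (0.2500 + 0.0625 + 0.0156 + 0.0039 + 0.0010) ≈ 7.000 × 0.3330 ≈ 2.331 μg/mL.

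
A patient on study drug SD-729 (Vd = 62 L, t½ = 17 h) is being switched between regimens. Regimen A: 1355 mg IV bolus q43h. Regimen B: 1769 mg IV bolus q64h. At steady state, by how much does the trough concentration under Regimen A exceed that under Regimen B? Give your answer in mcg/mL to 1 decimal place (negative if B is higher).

2.3 mcg/mL

Regimen A: f = (1/2)^(43/17) ≈ 0.1732; Cmin,ss = (1355/62)·f/(1−f) ≈ 4.578 mcg/mL.
Regimen B: f = (1/2)^(64/17) ≈ 0.0736; Cmin,ss = (1769/62)·f/(1−f) ≈ 2.267 mcg/mL.
Difference ≈ 4.578 − 2.267 ≈ 2.311 mcg/mL.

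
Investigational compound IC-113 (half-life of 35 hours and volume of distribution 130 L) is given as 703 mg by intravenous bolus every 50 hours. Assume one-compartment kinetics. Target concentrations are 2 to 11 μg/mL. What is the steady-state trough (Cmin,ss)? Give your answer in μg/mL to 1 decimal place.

3.2 μg/mL

k = ln2/t½ = ln2/35 ≈ 0.019804 h⁻¹; fraction remaining f = e^(−kτ) = e^(−0.019804×50) ≈ 0.3715.
Each bolus raises the concentration by D/Vd = 703/130 ≈ 5.408 μg/mL.
Steady-state trough Cmin,ss = C₀·f/(1−f) ≈ 5.408 × 0.3715/0.6285 ≈ 3.197 μg/mL.
Trough 3.2 μg/mL vs MEC 2 μg/mL: adequate.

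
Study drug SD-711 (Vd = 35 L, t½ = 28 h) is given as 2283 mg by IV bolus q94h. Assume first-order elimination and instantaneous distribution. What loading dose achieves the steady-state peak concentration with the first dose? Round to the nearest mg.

2530 mg

f = (1/2)^(94/28) ≈ 0.097589; accumulation ratio R = 1/(1−f) ≈ 1.10814.
Loading dose to hit Cmax,ss on first dose: D_load = D_maint·R ≈ 2283 × 1.10814 ≈ 2529.88 mg.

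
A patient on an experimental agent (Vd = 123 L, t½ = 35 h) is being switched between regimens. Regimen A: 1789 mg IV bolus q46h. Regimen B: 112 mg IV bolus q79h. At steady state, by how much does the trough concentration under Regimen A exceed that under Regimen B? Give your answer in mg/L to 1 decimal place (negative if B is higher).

9.5 mg/L

Regimen A: f = (1/2)^(46/35) ≈ 0.4021; Cmin,ss = (1789/123)·f/(1−f) ≈ 9.782 mg/L.
Regimen B: f = (1/2)^(79/35) ≈ 0.2092; Cmin,ss = (112/123)·f/(1−f) ≈ 0.241 mg/L.
Difference ≈ 9.782 − 0.241 ≈ 9.541 mg/L.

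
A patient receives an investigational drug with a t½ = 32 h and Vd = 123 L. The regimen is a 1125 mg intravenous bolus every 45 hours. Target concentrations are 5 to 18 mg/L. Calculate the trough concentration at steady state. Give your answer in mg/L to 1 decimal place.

5.5 mg/L

Over one 45-h interval, 45/32 ≈ 1.4062 half-lives elapse, leaving f ≈ 0.3773 of each dose.
Single-dose peak C₀ = D/Vd = 1125/123 ≈ 9.146 mg/L.
Steady-state trough Cmin,ss = C₀·f/(1−f) ≈ 9.146 × 0.3773/0.6227 ≈ 5.542 mg/L.
Trough 5.5 mg/L vs MEC 5 mg/L: adequate.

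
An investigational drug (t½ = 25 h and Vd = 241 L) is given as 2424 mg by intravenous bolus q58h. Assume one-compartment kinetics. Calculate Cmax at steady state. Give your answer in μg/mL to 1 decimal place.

τ/t½ = 58/25 ≈ 2.32, so fraction remaining f = (1/2)^(58/25) ≈ 0.2003.
Accumulation ratio R = 1/(1 − f) ≈ 1/0.7997 ≈ 1.2505.
Single-dose peak C₀ = D/Vd = 2424/241 ≈ 10.058 μg/mL.
Cmax,ss = C₀/(1 − f) ≈ 10.058/0.7997 ≈ 12.577 μg/mL.

12.6 μg/mL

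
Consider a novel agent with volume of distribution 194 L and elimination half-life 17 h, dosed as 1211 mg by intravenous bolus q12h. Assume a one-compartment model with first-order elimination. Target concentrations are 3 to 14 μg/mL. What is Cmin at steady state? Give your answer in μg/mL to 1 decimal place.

9.9 μg/mL

k = ln2/t½ = ln2/17 ≈ 0.040773 h⁻¹; fraction remaining f = e^(−kτ) = e^(−0.040773×12) ≈ 0.6131.
Each bolus raises the concentration by D/Vd = 1211/194 ≈ 6.242 μg/mL.
Steady-state trough Cmin,ss = C₀·f/(1−f) ≈ 6.242 × 0.6131/0.3869 ≈ 9.891 μg/mL.
Trough 9.9 μg/mL vs MEC 3 μg/mL: adequate.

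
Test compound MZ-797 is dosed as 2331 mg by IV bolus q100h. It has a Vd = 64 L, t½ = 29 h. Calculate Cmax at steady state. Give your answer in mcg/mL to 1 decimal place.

40.1 mcg/mL

Over one 100-h interval, 100/29 ≈ 3.4483 half-lives elapse, leaving f ≈ 0.0916 of each dose.
Accumulation ratio R = 1/(1 − f) ≈ 1/0.9084 ≈ 1.1008.
Each bolus raises the concentration by D/Vd = 2331/64 ≈ 36.422 mcg/mL.
Steady-state peak Cmax,ss = C₀·R ≈ 36.422 × 1.1008 ≈ 40.093 mcg/mL.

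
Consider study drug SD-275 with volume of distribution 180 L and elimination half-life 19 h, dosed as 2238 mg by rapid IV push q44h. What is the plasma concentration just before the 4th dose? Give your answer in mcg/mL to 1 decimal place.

f = (1/2)^(τ/t½) = (1/2)^(44/19) ≈ 0.2009.
C₀ = D/Vd = 2238/180 ≈ 12.433 mcg/mL.
Before the 4th dose, 3 doses have been given. Superposition: Cmin = C₀·(f + f² + … + f^3).
≈ 12.433 × (0.2009 + 0.0404 + 0.0081) ≈ 12.433 × 0.2494 ≈ 3.101 mcg/mL.

3.1 mcg/mL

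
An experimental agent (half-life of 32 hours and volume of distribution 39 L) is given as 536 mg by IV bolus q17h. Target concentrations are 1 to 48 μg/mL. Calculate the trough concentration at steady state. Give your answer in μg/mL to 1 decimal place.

k = ln2/t½ = ln2/32 ≈ 0.021661 h⁻¹; fraction remaining f = e^(−kτ) = e^(−0.021661×17) ≈ 0.6920.
Single-dose peak C₀ = D/Vd = 536/39 ≈ 13.744 μg/mL.
Steady-state trough Cmin,ss = C₀·f/(1−f) ≈ 13.744 × 0.6920/0.3080 ≈ 30.879 μg/mL.
Trough 30.9 μg/mL vs MEC 1 μg/mL: adequate.

30.9 μg/mL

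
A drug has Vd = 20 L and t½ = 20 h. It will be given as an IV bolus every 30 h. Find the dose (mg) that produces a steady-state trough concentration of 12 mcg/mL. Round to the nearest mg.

τ/t½ = 30/20 ≈ 1.5, so f = (1/2)^(30/20) ≈ 0.353553.
Cmin,ss = (D/Vd)·f/(1−f), so D = Cmin,ss·Vd·(1−f)/f.
D = 12 × 20 × (1−f)/f ≈ 12 × 20 × 1.82843 ≈ 438.82 mg.

439 mg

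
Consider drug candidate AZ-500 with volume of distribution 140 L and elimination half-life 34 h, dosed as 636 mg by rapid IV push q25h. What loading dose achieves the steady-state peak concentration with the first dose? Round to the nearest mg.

f = (1/2)^(25/34) ≈ 0.600696; accumulation ratio R = 1/(1−f) ≈ 2.50436.
Loading dose to hit Cmax,ss on first dose: D_load = D_maint·R ≈ 636 × 2.50436 ≈ 1592.77 mg.

1593 mg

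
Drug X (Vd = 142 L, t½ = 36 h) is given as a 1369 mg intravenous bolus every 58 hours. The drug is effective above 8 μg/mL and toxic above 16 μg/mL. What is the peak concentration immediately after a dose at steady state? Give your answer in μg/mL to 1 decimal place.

14.3 μg/mL

k = ln2/t½ = ln2/36 ≈ 0.019254 h⁻¹; fraction remaining f = e^(−kτ) = e^(−0.019254×58) ≈ 0.3273.
At steady state, accumulation factor R = 1/(1 − e^(−kτ)) ≈ 1.4865.
Single-dose peak C₀ = D/Vd = 1369/142 ≈ 9.641 μg/mL.
Steady-state peak Cmax,ss = C₀·R ≈ 9.641 × 1.4865 ≈ 14.331 μg/mL.
Peak 14.3 μg/mL vs MTC 16 μg/mL: below toxic threshold.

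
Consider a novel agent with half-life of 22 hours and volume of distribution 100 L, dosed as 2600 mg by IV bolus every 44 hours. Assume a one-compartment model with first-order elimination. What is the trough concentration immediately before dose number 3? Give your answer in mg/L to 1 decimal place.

f = (1/2)^(τ/t½) = (1/2)^(44/22) ≈ 0.2500.
C₀ = D/Vd = 2600/100 ≈ 26.000 mg/L.
Before the 3rd dose, 2 doses have been given. Superposition: Cmin = C₀·(f + f²).
≈ 26.000 × (0.2500 + 0.0625) ≈ 26.000 × 0.3125 ≈ 8.125 mg/L.

8.1 mg/L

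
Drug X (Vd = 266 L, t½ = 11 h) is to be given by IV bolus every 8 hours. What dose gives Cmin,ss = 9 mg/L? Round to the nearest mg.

1569 mg

τ/t½ = 8/11 ≈ 0.72727, so f = (1/2)^(8/11) ≈ 0.604045.
Cmin,ss = (D/Vd)·f/(1−f), so D = Cmin,ss·Vd·(1−f)/f.
D = 9 × 266 × (1−f)/f ≈ 9 × 266 × 0.65551 ≈ 1569.29 mg.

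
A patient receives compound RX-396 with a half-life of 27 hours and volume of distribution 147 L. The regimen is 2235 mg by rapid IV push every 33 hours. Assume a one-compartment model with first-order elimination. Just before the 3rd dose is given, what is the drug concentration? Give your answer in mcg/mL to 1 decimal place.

f = (1/2)^(τ/t½) = (1/2)^(33/27) ≈ 0.4286.
C₀ = D/Vd = 2235/147 ≈ 15.204 mcg/mL.
Before the 3rd dose, 2 doses have been given. Superposition: Cmin = C₀·(f + f²).
≈ 15.204 × (0.4286 + 0.1837) ≈ 15.204 × 0.6123 ≈ 9.309 mcg/mL.

9.3 mcg/mL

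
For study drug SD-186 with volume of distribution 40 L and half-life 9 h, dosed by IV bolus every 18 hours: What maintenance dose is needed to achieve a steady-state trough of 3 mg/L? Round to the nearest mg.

360 mg

τ/t½ = 18/9 ≈ 2, so f = (1/2)^(18/9) ≈ 0.250000.
Cmin,ss = (D/Vd)·f/(1−f), so D = Cmin,ss·Vd·(1−f)/f.
D = 3 × 40 × (1−f)/f ≈ 3 × 40 × 3.00000 ≈ 360.00 mg.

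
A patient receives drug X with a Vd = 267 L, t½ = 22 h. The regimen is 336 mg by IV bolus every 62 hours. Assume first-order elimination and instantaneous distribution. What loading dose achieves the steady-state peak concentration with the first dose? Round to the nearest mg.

392 mg

f = (1/2)^(62/22) ≈ 0.141789; accumulation ratio R = 1/(1−f) ≈ 1.16521.
Loading dose to hit Cmax,ss on first dose: D_load = D_maint·R ≈ 336 × 1.16521 ≈ 391.51 mg.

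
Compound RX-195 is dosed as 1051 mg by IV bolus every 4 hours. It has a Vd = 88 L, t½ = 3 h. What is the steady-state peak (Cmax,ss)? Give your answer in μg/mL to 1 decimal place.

τ/t½ = 4/3 ≈ 1.3333, so fraction remaining f = (1/2)^(4/3) ≈ 0.3969.
Accumulation ratio R = 1/(1 − f) ≈ 1/0.6031 ≈ 1.6581.
Each bolus raises the concentration by D/Vd = 1051/88 ≈ 11.943 μg/mL.
Steady-state peak Cmax,ss = C₀·R ≈ 11.943 × 1.6581 ≈ 19.803 μg/mL.

19.8 μg/mL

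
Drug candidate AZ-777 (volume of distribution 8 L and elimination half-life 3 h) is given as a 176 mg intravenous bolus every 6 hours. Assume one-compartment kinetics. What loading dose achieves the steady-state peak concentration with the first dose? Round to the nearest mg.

f = (1/2)^(6/3) ≈ 0.250000; accumulation ratio R = 1/(1−f) ≈ 1.33333.
Loading dose to hit Cmax,ss on first dose: D_load = D_maint·R ≈ 176 × 1.33333 ≈ 234.67 mg.

235 mg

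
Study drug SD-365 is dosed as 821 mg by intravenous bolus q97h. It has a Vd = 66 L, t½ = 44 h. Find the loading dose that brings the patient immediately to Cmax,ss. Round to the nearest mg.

1048 mg

f = (1/2)^(97/44) ≈ 0.216953; accumulation ratio R = 1/(1−f) ≈ 1.27706.
Loading dose to hit Cmax,ss on first dose: D_load = D_maint·R ≈ 821 × 1.27706 ≈ 1048.47 mg.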